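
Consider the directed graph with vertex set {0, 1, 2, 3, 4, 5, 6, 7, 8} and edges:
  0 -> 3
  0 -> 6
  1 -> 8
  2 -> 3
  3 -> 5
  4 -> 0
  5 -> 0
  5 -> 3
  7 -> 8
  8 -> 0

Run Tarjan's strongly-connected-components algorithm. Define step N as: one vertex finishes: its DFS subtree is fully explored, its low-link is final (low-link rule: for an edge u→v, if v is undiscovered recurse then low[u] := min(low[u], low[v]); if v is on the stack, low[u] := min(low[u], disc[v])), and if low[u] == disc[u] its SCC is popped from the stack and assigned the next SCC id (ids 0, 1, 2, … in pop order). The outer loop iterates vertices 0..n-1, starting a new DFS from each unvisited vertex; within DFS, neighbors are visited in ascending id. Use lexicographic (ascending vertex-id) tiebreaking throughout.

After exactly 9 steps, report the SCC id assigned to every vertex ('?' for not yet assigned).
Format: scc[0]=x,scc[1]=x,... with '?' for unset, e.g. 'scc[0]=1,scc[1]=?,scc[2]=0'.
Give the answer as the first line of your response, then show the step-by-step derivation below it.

scc[0]=1,scc[1]=3,scc[2]=4,scc[3]=1,scc[4]=5,scc[5]=1,scc[6]=0,scc[7]=6,scc[8]=2

step 1: low=(low[0]=0,low[1]=?,low[2]=?,low[3]=1,low[4]=?,low[5]=0,low[6]=?,low[7]=?,low[8]=?); scc=(scc[0]=?,scc[1]=?,scc[2]=?,scc[3]=?,scc[4]=?,scc[5]=?,scc[6]=?,scc[7]=?,scc[8]=?)
step 2: low=(low[0]=0,low[1]=?,low[2]=?,low[3]=0,low[4]=?,low[5]=0,low[6]=?,low[7]=?,low[8]=?); scc=(scc[0]=?,scc[1]=?,scc[2]=?,scc[3]=?,scc[4]=?,scc[5]=?,scc[6]=?,scc[7]=?,scc[8]=?)
step 3: low=(low[0]=0,low[1]=?,low[2]=?,low[3]=0,low[4]=?,low[5]=0,low[6]=3,low[7]=?,low[8]=?); scc=(scc[0]=?,scc[1]=?,scc[2]=?,scc[3]=?,scc[4]=?,scc[5]=?,scc[6]=0,scc[7]=?,scc[8]=?)
step 4: low=(low[0]=0,low[1]=?,low[2]=?,low[3]=0,low[4]=?,low[5]=0,low[6]=3,low[7]=?,low[8]=?); scc=(scc[0]=1,scc[1]=?,scc[2]=?,scc[3]=1,scc[4]=?,scc[5]=1,scc[6]=0,scc[7]=?,scc[8]=?)
step 5: low=(low[0]=0,low[1]=4,low[2]=?,low[3]=0,low[4]=?,low[5]=0,low[6]=3,low[7]=?,low[8]=5); scc=(scc[0]=1,scc[1]=?,scc[2]=?,scc[3]=1,scc[4]=?,scc[5]=1,scc[6]=0,scc[7]=?,scc[8]=2)
step 6: low=(low[0]=0,low[1]=4,low[2]=?,low[3]=0,low[4]=?,low[5]=0,low[6]=3,low[7]=?,low[8]=5); scc=(scc[0]=1,scc[1]=3,scc[2]=?,scc[3]=1,scc[4]=?,scc[5]=1,scc[6]=0,scc[7]=?,scc[8]=2)
step 7: low=(low[0]=0,low[1]=4,low[2]=6,low[3]=0,low[4]=?,low[5]=0,low[6]=3,low[7]=?,low[8]=5); scc=(scc[0]=1,scc[1]=3,scc[2]=4,scc[3]=1,scc[4]=?,scc[5]=1,scc[6]=0,scc[7]=?,scc[8]=2)
step 8: low=(low[0]=0,low[1]=4,low[2]=6,low[3]=0,low[4]=7,low[5]=0,low[6]=3,low[7]=?,low[8]=5); scc=(scc[0]=1,scc[1]=3,scc[2]=4,scc[3]=1,scc[4]=5,scc[5]=1,scc[6]=0,scc[7]=?,scc[8]=2)
step 9: low=(low[0]=0,low[1]=4,low[2]=6,low[3]=0,low[4]=7,low[5]=0,low[6]=3,low[7]=8,low[8]=5); scc=(scc[0]=1,scc[1]=3,scc[2]=4,scc[3]=1,scc[4]=5,scc[5]=1,scc[6]=0,scc[7]=6,scc[8]=2)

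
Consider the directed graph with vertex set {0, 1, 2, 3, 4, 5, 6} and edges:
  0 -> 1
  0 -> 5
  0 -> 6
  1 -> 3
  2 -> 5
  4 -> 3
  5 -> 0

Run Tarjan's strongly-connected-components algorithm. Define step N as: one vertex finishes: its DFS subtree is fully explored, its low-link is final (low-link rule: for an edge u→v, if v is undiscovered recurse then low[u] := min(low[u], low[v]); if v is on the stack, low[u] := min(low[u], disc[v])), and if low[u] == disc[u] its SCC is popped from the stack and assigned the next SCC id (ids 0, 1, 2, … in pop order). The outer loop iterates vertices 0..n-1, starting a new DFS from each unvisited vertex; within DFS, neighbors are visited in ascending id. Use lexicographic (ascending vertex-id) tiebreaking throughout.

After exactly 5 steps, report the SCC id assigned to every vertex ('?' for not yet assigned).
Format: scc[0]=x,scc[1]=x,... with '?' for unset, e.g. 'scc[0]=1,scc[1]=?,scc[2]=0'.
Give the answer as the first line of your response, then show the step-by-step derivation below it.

scc[0]=3,scc[1]=1,scc[2]=?,scc[3]=0,scc[4]=?,scc[5]=3,scc[6]=2

step 1: low=(low[0]=0,low[1]=1,low[2]=?,low[3]=2,low[4]=?,low[5]=?,low[6]=?); scc=(scc[0]=?,scc[1]=?,scc[2]=?,scc[3]=0,scc[4]=?,scc[5]=?,scc[6]=?)
step 2: low=(low[0]=0,low[1]=1,low[2]=?,low[3]=2,low[4]=?,low[5]=?,low[6]=?); scc=(scc[0]=?,scc[1]=1,scc[2]=?,scc[3]=0,scc[4]=?,scc[5]=?,scc[6]=?)
step 3: low=(low[0]=0,low[1]=1,low[2]=?,low[3]=2,low[4]=?,low[5]=0,low[6]=?); scc=(scc[0]=?,scc[1]=1,scc[2]=?,scc[3]=0,scc[4]=?,scc[5]=?,scc[6]=?)
step 4: low=(low[0]=0,low[1]=1,low[2]=?,low[3]=2,low[4]=?,low[5]=0,low[6]=4); scc=(scc[0]=?,scc[1]=1,scc[2]=?,scc[3]=0,scc[4]=?,scc[5]=?,scc[6]=2)
step 5: low=(low[0]=0,low[1]=1,low[2]=?,low[3]=2,low[4]=?,low[5]=0,low[6]=4); scc=(scc[0]=3,scc[1]=1,scc[2]=?,scc[3]=0,scc[4]=?,scc[5]=3,scc[6]=2)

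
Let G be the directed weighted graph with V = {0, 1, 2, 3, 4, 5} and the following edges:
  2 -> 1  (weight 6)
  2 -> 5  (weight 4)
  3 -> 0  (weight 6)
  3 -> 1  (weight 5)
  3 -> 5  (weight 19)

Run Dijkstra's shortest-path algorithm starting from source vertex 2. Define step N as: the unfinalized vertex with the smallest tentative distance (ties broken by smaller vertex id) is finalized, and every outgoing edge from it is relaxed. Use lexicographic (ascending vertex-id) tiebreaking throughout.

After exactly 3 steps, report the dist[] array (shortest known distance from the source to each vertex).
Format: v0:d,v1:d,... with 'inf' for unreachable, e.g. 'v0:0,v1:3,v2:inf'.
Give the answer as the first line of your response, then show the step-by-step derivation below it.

v0:inf,v1:6,v2:0,v3:inf,v4:inf,v5:4

step 1: dist = v0:inf,v1:6,v2:0,v3:inf,v4:inf,v5:4
step 2: dist = v0:inf,v1:6,v2:0,v3:inf,v4:inf,v5:4
step 3: dist = v0:inf,v1:6,v2:0,v3:inf,v4:inf,v5:4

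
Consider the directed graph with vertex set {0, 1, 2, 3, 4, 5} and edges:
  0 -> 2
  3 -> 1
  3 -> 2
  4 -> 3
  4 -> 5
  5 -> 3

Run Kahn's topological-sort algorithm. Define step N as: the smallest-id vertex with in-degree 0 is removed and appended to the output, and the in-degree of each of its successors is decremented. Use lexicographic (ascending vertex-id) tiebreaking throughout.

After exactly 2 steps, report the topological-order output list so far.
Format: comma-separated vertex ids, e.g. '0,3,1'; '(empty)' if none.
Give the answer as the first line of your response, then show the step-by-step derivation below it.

0,4

step 1: output 0; order=[0]; indeg=(0,1,1,2,0,1)
step 2: output 4; order=[0,4]; indeg=(0,1,1,1,0,0)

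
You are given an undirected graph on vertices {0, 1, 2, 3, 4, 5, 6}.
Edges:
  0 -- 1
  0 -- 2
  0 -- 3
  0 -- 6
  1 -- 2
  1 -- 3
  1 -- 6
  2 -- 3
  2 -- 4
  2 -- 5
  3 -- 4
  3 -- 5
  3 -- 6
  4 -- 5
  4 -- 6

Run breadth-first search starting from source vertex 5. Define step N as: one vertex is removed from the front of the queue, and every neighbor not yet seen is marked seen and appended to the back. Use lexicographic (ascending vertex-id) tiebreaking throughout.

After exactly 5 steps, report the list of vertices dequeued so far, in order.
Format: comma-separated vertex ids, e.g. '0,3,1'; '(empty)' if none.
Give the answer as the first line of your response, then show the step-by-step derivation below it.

5,2,3,4,0

step 1: dequeue 5; queue=[2,3,4]; order=5
step 2: dequeue 2; queue=[3,4,0,1]; order=5,2
step 3: dequeue 3; queue=[4,0,1,6]; order=5,2,3
step 4: dequeue 4; queue=[0,1,6]; order=5,2,3,4
step 5: dequeue 0; queue=[1,6]; order=5,2,3,4,0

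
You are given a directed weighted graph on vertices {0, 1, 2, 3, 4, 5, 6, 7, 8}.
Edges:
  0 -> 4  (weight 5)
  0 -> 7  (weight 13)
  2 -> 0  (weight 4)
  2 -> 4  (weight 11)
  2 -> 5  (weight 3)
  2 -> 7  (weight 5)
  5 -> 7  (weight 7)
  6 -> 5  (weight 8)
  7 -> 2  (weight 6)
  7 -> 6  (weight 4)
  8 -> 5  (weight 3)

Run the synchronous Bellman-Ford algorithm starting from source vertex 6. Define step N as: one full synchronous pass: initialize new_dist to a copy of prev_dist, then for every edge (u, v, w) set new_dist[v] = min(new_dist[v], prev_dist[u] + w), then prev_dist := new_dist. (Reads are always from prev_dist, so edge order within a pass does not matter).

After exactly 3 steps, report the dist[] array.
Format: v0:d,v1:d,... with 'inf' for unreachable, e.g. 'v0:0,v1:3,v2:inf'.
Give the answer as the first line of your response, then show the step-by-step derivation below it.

v0:inf,v1:inf,v2:21,v3:inf,v4:inf,v5:8,v6:0,v7:15,v8:inf

step 1: dist = v0:inf,v1:inf,v2:inf,v3:inf,v4:inf,v5:8,v6:0,v7:inf,v8:inf
step 2: dist = v0:inf,v1:inf,v2:inf,v3:inf,v4:inf,v5:8,v6:0,v7:15,v8:inf
step 3: dist = v0:inf,v1:inf,v2:21,v3:inf,v4:inf,v5:8,v6:0,v7:15,v8:inf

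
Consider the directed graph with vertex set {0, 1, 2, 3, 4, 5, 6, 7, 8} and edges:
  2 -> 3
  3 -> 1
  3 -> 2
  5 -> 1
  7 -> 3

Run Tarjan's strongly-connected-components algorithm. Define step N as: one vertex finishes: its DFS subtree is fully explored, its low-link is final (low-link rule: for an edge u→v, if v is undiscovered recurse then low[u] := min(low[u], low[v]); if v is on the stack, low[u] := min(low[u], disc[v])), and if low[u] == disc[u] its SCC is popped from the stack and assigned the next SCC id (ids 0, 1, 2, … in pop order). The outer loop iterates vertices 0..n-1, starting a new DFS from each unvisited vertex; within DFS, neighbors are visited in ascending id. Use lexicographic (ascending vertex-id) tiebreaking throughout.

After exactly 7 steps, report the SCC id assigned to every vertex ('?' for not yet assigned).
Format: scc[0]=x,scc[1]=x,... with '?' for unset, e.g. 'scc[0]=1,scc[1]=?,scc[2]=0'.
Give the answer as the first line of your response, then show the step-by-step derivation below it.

scc[0]=0,scc[1]=1,scc[2]=2,scc[3]=2,scc[4]=3,scc[5]=4,scc[6]=5,scc[7]=?,scc[8]=?

step 1: low=(low[0]=0,low[1]=?,low[2]=?,low[3]=?,low[4]=?,low[5]=?,low[6]=?,low[7]=?,low[8]=?); scc=(scc[0]=0,scc[1]=?,scc[2]=?,scc[3]=?,scc[4]=?,scc[5]=?,scc[6]=?,scc[7]=?,scc[8]=?)
step 2: low=(low[0]=0,low[1]=1,low[2]=?,low[3]=?,low[4]=?,low[5]=?,low[6]=?,low[7]=?,low[8]=?); scc=(scc[0]=0,scc[1]=1,scc[2]=?,scc[3]=?,scc[4]=?,scc[5]=?,scc[6]=?,scc[7]=?,scc[8]=?)
step 3: low=(low[0]=0,low[1]=1,low[2]=2,low[3]=2,low[4]=?,low[5]=?,low[6]=?,low[7]=?,low[8]=?); scc=(scc[0]=0,scc[1]=1,scc[2]=?,scc[3]=?,scc[4]=?,scc[5]=?,scc[6]=?,scc[7]=?,scc[8]=?)
step 4: low=(low[0]=0,low[1]=1,low[2]=2,low[3]=2,low[4]=?,low[5]=?,low[6]=?,low[7]=?,low[8]=?); scc=(scc[0]=0,scc[1]=1,scc[2]=2,scc[3]=2,scc[4]=?,scc[5]=?,scc[6]=?,scc[7]=?,scc[8]=?)
step 5: low=(low[0]=0,low[1]=1,low[2]=2,low[3]=2,low[4]=4,low[5]=?,low[6]=?,low[7]=?,low[8]=?); scc=(scc[0]=0,scc[1]=1,scc[2]=2,scc[3]=2,scc[4]=3,scc[5]=?,scc[6]=?,scc[7]=?,scc[8]=?)
step 6: low=(low[0]=0,low[1]=1,low[2]=2,low[3]=2,low[4]=4,low[5]=5,low[6]=?,low[7]=?,low[8]=?); scc=(scc[0]=0,scc[1]=1,scc[2]=2,scc[3]=2,scc[4]=3,scc[5]=4,scc[6]=?,scc[7]=?,scc[8]=?)
step 7: low=(low[0]=0,low[1]=1,low[2]=2,low[3]=2,low[4]=4,low[5]=5,low[6]=6,low[7]=?,low[8]=?); scc=(scc[0]=0,scc[1]=1,scc[2]=2,scc[3]=2,scc[4]=3,scc[5]=4,scc[6]=5,scc[7]=?,scc[8]=?)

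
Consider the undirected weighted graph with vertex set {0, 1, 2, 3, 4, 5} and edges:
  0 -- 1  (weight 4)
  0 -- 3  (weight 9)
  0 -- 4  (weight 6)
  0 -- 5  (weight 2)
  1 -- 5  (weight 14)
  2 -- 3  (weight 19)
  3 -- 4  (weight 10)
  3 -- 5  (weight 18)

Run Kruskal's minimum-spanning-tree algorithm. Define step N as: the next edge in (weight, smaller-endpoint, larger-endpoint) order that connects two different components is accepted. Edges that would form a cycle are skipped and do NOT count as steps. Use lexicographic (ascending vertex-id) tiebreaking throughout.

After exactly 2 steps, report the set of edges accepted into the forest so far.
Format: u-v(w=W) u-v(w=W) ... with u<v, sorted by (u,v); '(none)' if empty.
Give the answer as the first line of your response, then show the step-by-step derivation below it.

0-1(w=4) 0-5(w=2)

step 1: add edge 0-5 (w=2); MST = {0-5(w=2)}
step 2: add edge 0-1 (w=4); MST = {0-1(w=4) 0-5(w=2)}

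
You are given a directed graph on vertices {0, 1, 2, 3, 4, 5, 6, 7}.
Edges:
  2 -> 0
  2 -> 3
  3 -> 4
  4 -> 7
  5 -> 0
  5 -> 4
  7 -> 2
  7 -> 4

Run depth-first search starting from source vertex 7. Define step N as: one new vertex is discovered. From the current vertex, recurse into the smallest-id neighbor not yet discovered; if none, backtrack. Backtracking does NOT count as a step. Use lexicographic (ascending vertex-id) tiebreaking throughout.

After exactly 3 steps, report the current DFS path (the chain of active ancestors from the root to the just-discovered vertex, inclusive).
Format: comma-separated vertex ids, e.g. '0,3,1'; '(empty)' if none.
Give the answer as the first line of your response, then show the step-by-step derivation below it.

7,2,0

step 1: discover 7; path=7; order=7
step 2: discover 2; path=7>2; order=7,2
step 3: discover 0; path=7>2>0; order=7,2,0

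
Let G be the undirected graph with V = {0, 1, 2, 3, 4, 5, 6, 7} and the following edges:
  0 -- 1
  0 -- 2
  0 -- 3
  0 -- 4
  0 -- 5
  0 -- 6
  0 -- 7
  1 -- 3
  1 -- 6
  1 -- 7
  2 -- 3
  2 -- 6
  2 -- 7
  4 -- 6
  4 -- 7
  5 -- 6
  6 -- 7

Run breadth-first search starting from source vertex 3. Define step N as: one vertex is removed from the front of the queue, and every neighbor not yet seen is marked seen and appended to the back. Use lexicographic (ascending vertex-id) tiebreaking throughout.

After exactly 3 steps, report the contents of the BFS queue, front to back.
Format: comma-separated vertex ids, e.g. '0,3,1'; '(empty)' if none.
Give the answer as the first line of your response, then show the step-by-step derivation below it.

2,4,5,6,7

step 1: dequeue 3; queue=[0,1,2]; order=3
step 2: dequeue 0; queue=[1,2,4,5,6,7]; order=3,0
step 3: dequeue 1; queue=[2,4,5,6,7]; order=3,0,1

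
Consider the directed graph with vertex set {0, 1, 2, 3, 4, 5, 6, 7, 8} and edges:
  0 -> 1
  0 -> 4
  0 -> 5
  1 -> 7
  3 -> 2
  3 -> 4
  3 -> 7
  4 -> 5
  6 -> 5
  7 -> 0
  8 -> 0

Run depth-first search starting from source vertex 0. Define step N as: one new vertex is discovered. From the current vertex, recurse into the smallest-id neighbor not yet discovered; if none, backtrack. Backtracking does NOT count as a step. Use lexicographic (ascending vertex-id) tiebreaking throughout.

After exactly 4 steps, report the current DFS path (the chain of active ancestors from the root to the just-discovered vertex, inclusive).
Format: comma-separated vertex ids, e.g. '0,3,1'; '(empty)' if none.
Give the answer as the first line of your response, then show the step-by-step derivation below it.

0,4

step 1: discover 0; path=0; order=0
step 2: discover 1; path=0>1; order=0,1
step 3: discover 7; path=0>1>7; order=0,1,7
step 4: discover 4; path=0>4; order=0,1,7,4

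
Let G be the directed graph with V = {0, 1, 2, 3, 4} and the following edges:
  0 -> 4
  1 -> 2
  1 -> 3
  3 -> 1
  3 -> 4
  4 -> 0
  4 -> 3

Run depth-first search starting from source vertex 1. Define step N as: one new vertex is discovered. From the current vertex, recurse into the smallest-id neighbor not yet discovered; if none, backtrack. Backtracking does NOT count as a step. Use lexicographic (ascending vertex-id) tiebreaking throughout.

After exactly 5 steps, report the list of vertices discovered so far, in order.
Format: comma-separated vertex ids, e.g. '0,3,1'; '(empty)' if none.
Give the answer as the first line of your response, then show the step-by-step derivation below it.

1,2,3,4,0

step 1: discover 1; path=1; order=1
step 2: discover 2; path=1>2; order=1,2
step 3: discover 3; path=1>3; order=1,2,3
step 4: discover 4; path=1>3>4; order=1,2,3,4
step 5: discover 0; path=1>3>4>0; order=1,2,3,4,0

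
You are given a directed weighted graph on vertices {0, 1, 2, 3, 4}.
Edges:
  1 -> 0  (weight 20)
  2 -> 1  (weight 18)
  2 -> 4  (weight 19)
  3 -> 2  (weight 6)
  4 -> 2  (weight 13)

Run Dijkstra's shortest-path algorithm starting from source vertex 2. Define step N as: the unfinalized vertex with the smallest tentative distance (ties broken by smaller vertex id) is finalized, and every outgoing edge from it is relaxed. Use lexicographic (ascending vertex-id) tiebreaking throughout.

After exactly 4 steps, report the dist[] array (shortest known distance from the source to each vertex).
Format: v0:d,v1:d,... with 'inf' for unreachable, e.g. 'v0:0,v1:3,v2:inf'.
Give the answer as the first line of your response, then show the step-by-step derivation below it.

v0:38,v1:18,v2:0,v3:inf,v4:19

step 1: dist = v0:inf,v1:18,v2:0,v3:inf,v4:19
step 2: dist = v0:38,v1:18,v2:0,v3:inf,v4:19
step 3: dist = v0:38,v1:18,v2:0,v3:inf,v4:19
step 4: dist = v0:38,v1:18,v2:0,v3:inf,v4:19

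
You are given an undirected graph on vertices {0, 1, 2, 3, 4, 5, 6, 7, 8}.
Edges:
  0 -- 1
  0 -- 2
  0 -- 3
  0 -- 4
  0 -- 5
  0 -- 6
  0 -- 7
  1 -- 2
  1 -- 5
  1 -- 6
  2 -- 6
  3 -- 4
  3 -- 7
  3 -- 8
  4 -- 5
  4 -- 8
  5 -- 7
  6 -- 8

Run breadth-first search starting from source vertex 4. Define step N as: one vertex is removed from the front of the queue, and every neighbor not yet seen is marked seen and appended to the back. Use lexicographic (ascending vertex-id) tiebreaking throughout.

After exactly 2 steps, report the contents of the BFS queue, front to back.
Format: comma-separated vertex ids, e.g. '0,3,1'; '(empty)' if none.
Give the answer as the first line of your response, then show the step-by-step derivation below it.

3,5,8,1,2,6,7

step 1: dequeue 4; queue=[0,3,5,8]; order=4
step 2: dequeue 0; queue=[3,5,8,1,2,6,7]; order=4,0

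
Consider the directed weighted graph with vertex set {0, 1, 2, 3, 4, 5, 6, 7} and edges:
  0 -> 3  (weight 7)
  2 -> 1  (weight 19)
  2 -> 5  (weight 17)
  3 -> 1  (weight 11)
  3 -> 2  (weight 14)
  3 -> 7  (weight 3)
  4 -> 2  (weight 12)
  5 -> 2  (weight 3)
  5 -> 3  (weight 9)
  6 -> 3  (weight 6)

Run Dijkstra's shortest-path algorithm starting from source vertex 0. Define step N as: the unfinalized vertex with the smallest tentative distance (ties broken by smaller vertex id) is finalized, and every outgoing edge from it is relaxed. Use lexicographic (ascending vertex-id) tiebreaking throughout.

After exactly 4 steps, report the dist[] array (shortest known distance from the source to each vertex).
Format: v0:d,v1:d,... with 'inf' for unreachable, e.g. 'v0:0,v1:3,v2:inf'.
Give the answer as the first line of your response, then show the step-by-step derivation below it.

v0:0,v1:18,v2:21,v3:7,v4:inf,v5:inf,v6:inf,v7:10

step 1: dist = v0:0,v1:inf,v2:inf,v3:7,v4:inf,v5:inf,v6:inf,v7:inf
step 2: dist = v0:0,v1:18,v2:21,v3:7,v4:inf,v5:inf,v6:inf,v7:10
step 3: dist = v0:0,v1:18,v2:21,v3:7,v4:inf,v5:inf,v6:inf,v7:10
step 4: dist = v0:0,v1:18,v2:21,v3:7,v4:inf,v5:inf,v6:inf,v7:10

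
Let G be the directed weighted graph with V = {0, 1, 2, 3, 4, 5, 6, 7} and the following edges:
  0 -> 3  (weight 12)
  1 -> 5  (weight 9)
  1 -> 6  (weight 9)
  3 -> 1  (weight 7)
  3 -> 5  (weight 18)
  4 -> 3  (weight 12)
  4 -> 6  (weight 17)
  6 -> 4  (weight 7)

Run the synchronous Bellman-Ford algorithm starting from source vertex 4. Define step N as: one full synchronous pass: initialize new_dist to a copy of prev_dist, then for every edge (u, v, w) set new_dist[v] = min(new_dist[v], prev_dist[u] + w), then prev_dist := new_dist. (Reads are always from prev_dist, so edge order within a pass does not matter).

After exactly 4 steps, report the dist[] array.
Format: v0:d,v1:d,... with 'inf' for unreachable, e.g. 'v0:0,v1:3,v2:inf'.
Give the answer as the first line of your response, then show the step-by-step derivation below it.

v0:inf,v1:19,v2:inf,v3:12,v4:0,v5:28,v6:17,v7:inf

step 1: dist = v0:inf,v1:inf,v2:inf,v3:12,v4:0,v5:inf,v6:17,v7:inf
step 2: dist = v0:inf,v1:19,v2:inf,v3:12,v4:0,v5:30,v6:17,v7:inf
step 3: dist = v0:inf,v1:19,v2:inf,v3:12,v4:0,v5:28,v6:17,v7:inf
step 4: dist = v0:inf,v1:19,v2:inf,v3:12,v4:0,v5:28,v6:17,v7:inf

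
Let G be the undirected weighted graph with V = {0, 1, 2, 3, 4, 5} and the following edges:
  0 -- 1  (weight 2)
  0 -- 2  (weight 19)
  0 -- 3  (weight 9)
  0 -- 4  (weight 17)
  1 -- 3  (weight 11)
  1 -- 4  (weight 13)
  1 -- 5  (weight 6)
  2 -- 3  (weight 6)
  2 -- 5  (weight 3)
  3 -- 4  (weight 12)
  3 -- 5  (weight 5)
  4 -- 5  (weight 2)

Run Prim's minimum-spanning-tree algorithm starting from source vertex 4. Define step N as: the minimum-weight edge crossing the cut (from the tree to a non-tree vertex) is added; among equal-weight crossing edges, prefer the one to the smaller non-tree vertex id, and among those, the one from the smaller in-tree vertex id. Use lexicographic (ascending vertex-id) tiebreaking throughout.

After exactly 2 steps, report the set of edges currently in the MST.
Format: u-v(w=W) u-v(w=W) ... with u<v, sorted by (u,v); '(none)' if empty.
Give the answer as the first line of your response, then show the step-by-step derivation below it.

2-5(w=3) 4-5(w=2)

step 1: add edge 4-5 (w=2); MST = {4-5(w=2)}
step 2: add edge 2-5 (w=3); MST = {2-5(w=3) 4-5(w=2)}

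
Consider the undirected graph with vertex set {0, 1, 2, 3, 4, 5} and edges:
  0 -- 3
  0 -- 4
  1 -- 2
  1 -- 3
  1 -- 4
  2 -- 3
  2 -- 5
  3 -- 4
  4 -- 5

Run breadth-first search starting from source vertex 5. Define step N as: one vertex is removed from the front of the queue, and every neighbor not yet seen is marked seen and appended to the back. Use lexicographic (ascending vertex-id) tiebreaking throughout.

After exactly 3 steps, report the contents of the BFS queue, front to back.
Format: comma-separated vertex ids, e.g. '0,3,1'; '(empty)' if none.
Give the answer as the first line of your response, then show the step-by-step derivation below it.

1,3,0

step 1: dequeue 5; queue=[2,4]; order=5
step 2: dequeue 2; queue=[4,1,3]; order=5,2
step 3: dequeue 4; queue=[1,3,0]; order=5,2,4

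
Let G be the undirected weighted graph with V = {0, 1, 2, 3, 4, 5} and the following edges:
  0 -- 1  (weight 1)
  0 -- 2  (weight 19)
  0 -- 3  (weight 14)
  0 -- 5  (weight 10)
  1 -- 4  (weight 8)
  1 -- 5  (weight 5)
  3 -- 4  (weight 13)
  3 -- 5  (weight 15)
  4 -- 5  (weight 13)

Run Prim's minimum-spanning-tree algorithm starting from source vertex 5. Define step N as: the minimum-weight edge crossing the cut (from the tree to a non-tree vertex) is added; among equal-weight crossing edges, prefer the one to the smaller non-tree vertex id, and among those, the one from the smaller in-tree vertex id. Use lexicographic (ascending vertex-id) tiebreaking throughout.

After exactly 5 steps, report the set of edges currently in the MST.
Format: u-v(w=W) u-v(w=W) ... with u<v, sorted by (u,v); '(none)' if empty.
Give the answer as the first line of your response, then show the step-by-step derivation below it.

0-1(w=1) 0-2(w=19) 1-4(w=8) 1-5(w=5) 3-4(w=13)

step 1: add edge 1-5 (w=5); MST = {1-5(w=5)}
step 2: add edge 0-1 (w=1); MST = {0-1(w=1) 1-5(w=5)}
step 3: add edge 1-4 (w=8); MST = {0-1(w=1) 1-4(w=8) 1-5(w=5)}
step 4: add edge 3-4 (w=13); MST = {0-1(w=1) 1-4(w=8) 1-5(w=5) 3-4(w=13)}
step 5: add edge 0-2 (w=19); MST = {0-1(w=1) 0-2(w=19) 1-4(w=8) 1-5(w=5) 3-4(w=13)}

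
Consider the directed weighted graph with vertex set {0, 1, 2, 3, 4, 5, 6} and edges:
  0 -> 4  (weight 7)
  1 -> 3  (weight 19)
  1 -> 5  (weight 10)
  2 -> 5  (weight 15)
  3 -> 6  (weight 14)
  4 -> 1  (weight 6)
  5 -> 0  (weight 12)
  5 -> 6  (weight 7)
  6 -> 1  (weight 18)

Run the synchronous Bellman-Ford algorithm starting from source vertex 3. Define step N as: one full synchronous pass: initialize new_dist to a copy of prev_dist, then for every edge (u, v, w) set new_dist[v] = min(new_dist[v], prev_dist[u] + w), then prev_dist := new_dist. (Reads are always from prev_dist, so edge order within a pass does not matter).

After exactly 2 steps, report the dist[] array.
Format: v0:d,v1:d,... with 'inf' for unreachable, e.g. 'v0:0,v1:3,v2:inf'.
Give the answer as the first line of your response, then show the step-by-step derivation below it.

v0:inf,v1:32,v2:inf,v3:0,v4:inf,v5:inf,v6:14

step 1: dist = v0:inf,v1:inf,v2:inf,v3:0,v4:inf,v5:inf,v6:14
step 2: dist = v0:inf,v1:32,v2:inf,v3:0,v4:inf,v5:inf,v6:14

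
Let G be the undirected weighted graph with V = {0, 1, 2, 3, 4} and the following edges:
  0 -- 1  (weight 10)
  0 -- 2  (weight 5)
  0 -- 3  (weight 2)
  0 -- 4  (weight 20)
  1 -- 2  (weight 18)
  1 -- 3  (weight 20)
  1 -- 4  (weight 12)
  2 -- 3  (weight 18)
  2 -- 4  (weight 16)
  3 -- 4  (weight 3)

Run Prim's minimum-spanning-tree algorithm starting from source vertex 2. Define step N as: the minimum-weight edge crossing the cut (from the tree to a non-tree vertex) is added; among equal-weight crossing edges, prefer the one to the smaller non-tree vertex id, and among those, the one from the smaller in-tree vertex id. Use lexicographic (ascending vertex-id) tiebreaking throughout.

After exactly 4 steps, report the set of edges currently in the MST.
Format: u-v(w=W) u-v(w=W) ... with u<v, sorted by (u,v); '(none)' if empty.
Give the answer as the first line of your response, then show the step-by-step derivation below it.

0-1(w=10) 0-2(w=5) 0-3(w=2) 3-4(w=3)

step 1: add edge 0-2 (w=5); MST = {0-2(w=5)}
step 2: add edge 0-3 (w=2); MST = {0-2(w=5) 0-3(w=2)}
step 3: add edge 3-4 (w=3); MST = {0-2(w=5) 0-3(w=2) 3-4(w=3)}
step 4: add edge 0-1 (w=10); MST = {0-1(w=10) 0-2(w=5) 0-3(w=2) 3-4(w=3)}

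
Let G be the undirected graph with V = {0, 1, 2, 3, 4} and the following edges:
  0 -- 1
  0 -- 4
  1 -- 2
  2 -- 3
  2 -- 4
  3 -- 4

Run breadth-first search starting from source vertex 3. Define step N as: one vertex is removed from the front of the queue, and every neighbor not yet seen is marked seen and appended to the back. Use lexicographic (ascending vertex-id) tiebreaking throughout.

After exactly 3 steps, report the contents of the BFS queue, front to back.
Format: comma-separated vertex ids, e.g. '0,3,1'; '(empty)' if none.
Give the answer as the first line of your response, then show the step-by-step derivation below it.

1,0

step 1: dequeue 3; queue=[2,4]; order=3
step 2: dequeue 2; queue=[4,1]; order=3,2
step 3: dequeue 4; queue=[1,0]; order=3,2,4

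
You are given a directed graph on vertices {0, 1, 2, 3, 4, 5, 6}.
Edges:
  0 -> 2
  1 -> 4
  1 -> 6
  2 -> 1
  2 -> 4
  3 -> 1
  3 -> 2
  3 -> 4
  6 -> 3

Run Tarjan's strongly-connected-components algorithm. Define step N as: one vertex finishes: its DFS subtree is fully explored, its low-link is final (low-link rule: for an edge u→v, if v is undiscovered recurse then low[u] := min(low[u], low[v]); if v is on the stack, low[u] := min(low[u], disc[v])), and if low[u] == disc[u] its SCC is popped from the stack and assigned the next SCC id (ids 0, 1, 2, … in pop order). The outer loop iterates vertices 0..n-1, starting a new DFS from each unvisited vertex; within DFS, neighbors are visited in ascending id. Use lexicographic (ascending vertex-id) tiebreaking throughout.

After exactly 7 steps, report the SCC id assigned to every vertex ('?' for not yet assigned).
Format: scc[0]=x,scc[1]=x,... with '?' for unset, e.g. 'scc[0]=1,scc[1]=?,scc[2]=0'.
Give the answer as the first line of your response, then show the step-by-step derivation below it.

scc[0]=2,scc[1]=1,scc[2]=1,scc[3]=1,scc[4]=0,scc[5]=3,scc[6]=1

step 1: low=(low[0]=0,low[1]=2,low[2]=1,low[3]=?,low[4]=3,low[5]=?,low[6]=?); scc=(scc[0]=?,scc[1]=?,scc[2]=?,scc[3]=?,scc[4]=0,scc[5]=?,scc[6]=?)
step 2: low=(low[0]=0,low[1]=2,low[2]=1,low[3]=1,low[4]=3,low[5]=?,low[6]=4); scc=(scc[0]=?,scc[1]=?,scc[2]=?,scc[3]=?,scc[4]=0,scc[5]=?,scc[6]=?)
step 3: low=(low[0]=0,low[1]=2,low[2]=1,low[3]=1,low[4]=3,low[5]=?,low[6]=1); scc=(scc[0]=?,scc[1]=?,scc[2]=?,scc[3]=?,scc[4]=0,scc[5]=?,scc[6]=?)
step 4: low=(low[0]=0,low[1]=1,low[2]=1,low[3]=1,low[4]=3,low[5]=?,low[6]=1); scc=(scc[0]=?,scc[1]=?,scc[2]=?,scc[3]=?,scc[4]=0,scc[5]=?,scc[6]=?)
step 5: low=(low[0]=0,low[1]=1,low[2]=1,low[3]=1,low[4]=3,low[5]=?,low[6]=1); scc=(scc[0]=?,scc[1]=1,scc[2]=1,scc[3]=1,scc[4]=0,scc[5]=?,scc[6]=1)
step 6: low=(low[0]=0,low[1]=1,low[2]=1,low[3]=1,low[4]=3,low[5]=?,low[6]=1); scc=(scc[0]=2,scc[1]=1,scc[2]=1,scc[3]=1,scc[4]=0,scc[5]=?,scc[6]=1)
step 7: low=(low[0]=0,low[1]=1,low[2]=1,low[3]=1,low[4]=3,low[5]=6,low[6]=1); scc=(scc[0]=2,scc[1]=1,scc[2]=1,scc[3]=1,scc[4]=0,scc[5]=3,scc[6]=1)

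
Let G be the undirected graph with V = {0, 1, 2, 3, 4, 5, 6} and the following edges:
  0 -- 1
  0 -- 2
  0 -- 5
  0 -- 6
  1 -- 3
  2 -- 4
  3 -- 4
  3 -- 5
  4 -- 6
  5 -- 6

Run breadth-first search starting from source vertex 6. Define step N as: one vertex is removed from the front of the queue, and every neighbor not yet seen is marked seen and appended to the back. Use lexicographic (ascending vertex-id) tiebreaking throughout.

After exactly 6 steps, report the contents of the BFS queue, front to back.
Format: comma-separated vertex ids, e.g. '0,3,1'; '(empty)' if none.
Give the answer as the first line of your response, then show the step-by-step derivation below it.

3

step 1: dequeue 6; queue=[0,4,5]; order=6
step 2: dequeue 0; queue=[4,5,1,2]; order=6,0
step 3: dequeue 4; queue=[5,1,2,3]; order=6,0,4
step 4: dequeue 5; queue=[1,2,3]; order=6,0,4,5
step 5: dequeue 1; queue=[2,3]; order=6,0,4,5,1
step 6: dequeue 2; queue=[3]; order=6,0,4,5,1,2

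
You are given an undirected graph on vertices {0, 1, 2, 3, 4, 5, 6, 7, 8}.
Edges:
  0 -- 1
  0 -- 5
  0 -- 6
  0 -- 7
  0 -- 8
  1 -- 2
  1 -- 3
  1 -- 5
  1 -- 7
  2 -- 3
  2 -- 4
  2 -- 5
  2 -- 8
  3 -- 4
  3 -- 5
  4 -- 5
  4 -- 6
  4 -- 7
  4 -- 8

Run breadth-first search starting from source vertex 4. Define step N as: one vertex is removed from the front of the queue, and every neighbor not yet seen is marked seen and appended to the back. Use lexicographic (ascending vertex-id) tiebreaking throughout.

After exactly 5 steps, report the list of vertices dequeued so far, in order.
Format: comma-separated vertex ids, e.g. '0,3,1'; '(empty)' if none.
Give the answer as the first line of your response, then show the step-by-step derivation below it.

4,2,3,5,6

step 1: dequeue 4; queue=[2,3,5,6,7,8]; order=4
step 2: dequeue 2; queue=[3,5,6,7,8,1]; order=4,2
step 3: dequeue 3; queue=[5,6,7,8,1]; order=4,2,3
step 4: dequeue 5; queue=[6,7,8,1,0]; order=4,2,3,5
step 5: dequeue 6; queue=[7,8,1,0]; order=4,2,3,5,6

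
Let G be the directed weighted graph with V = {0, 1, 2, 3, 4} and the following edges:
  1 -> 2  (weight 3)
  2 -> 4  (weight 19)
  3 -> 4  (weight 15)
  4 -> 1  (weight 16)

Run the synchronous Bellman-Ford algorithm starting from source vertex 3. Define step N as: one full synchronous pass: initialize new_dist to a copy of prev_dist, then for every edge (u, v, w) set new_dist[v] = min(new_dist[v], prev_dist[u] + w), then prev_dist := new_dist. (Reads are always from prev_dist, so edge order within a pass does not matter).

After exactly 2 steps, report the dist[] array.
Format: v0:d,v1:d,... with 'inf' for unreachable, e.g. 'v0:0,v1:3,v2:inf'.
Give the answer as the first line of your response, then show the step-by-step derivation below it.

v0:inf,v1:31,v2:inf,v3:0,v4:15

step 1: dist = v0:inf,v1:inf,v2:inf,v3:0,v4:15
step 2: dist = v0:inf,v1:31,v2:inf,v3:0,v4:15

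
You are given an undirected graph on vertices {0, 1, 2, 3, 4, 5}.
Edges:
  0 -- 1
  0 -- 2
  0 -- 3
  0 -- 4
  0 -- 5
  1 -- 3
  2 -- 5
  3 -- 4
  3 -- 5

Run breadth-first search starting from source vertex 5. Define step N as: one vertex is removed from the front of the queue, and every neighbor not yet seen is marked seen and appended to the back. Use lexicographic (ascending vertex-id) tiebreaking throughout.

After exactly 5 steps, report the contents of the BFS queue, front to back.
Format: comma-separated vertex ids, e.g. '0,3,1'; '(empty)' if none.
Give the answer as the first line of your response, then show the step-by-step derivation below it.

4

step 1: dequeue 5; queue=[0,2,3]; order=5
step 2: dequeue 0; queue=[2,3,1,4]; order=5,0
step 3: dequeue 2; queue=[3,1,4]; order=5,0,2
step 4: dequeue 3; queue=[1,4]; order=5,0,2,3
step 5: dequeue 1; queue=[4]; order=5,0,2,3,1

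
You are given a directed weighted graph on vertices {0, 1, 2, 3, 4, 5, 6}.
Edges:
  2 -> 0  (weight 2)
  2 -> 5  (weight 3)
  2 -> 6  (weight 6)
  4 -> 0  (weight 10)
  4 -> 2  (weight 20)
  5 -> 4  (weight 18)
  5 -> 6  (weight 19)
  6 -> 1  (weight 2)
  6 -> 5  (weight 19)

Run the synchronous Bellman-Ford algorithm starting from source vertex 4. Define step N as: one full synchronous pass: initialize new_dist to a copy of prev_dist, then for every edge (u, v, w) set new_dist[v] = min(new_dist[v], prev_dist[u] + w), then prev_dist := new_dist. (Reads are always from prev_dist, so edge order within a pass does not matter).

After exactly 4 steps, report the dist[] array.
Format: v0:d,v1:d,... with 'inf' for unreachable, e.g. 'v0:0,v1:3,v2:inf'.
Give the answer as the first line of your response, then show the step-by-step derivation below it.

v0:10,v1:28,v2:20,v3:inf,v4:0,v5:23,v6:26

step 1: dist = v0:10,v1:inf,v2:20,v3:inf,v4:0,v5:inf,v6:inf
step 2: dist = v0:10,v1:inf,v2:20,v3:inf,v4:0,v5:23,v6:26
step 3: dist = v0:10,v1:28,v2:20,v3:inf,v4:0,v5:23,v6:26
step 4: dist = v0:10,v1:28,v2:20,v3:inf,v4:0,v5:23,v6:26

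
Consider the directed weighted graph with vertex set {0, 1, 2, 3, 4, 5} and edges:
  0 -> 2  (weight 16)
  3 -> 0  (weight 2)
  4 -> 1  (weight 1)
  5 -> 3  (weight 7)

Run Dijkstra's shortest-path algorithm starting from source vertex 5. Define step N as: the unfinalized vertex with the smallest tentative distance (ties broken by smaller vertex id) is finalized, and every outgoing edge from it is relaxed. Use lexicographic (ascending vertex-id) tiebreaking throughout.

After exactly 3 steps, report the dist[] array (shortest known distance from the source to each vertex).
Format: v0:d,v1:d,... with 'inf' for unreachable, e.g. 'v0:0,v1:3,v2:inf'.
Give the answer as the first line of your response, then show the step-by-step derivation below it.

v0:9,v1:inf,v2:25,v3:7,v4:inf,v5:0

step 1: dist = v0:inf,v1:inf,v2:inf,v3:7,v4:inf,v5:0
step 2: dist = v0:9,v1:inf,v2:inf,v3:7,v4:inf,v5:0
step 3: dist = v0:9,v1:inf,v2:25,v3:7,v4:inf,v5:0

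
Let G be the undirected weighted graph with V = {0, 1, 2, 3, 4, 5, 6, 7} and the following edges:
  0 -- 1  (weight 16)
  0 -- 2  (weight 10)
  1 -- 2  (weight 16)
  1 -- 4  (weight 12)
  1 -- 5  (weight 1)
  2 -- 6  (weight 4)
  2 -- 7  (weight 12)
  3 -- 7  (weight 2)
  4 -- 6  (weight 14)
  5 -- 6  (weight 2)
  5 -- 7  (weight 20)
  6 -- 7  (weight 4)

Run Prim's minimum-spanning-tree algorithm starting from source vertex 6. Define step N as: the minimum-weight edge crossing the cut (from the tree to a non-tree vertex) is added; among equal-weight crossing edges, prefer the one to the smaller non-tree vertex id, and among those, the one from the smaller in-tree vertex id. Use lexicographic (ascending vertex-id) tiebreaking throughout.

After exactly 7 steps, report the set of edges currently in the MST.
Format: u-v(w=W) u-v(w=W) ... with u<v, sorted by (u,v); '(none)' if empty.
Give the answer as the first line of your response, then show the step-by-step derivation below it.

0-2(w=10) 1-4(w=12) 1-5(w=1) 2-6(w=4) 3-7(w=2) 5-6(w=2) 6-7(w=4)

step 1: add edge 5-6 (w=2); MST = {5-6(w=2)}
step 2: add edge 1-5 (w=1); MST = {1-5(w=1) 5-6(w=2)}
step 3: add edge 2-6 (w=4); MST = {1-5(w=1) 2-6(w=4) 5-6(w=2)}
step 4: add edge 6-7 (w=4); MST = {1-5(w=1) 2-6(w=4) 5-6(w=2) 6-7(w=4)}
step 5: add edge 3-7 (w=2); MST = {1-5(w=1) 2-6(w=4) 3-7(w=2) 5-6(w=2) 6-7(w=4)}
step 6: add edge 0-2 (w=10); MST = {0-2(w=10) 1-5(w=1) 2-6(w=4) 3-7(w=2) 5-6(w=2) 6-7(w=4)}
step 7: add edge 1-4 (w=12); MST = {0-2(w=10) 1-4(w=12) 1-5(w=1) 2-6(w=4) 3-7(w=2) 5-6(w=2) 6-7(w=4)}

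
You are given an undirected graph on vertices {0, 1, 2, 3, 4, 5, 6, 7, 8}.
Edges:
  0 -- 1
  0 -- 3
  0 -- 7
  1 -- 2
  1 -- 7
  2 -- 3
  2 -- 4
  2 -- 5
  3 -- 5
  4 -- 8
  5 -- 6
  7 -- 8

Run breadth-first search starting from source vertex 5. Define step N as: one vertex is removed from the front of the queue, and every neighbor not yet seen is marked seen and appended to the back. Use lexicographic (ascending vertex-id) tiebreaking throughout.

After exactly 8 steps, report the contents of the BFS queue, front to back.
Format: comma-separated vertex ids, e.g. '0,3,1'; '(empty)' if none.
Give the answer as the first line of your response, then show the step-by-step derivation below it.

8

step 1: dequeue 5; queue=[2,3,6]; order=5
step 2: dequeue 2; queue=[3,6,1,4]; order=5,2
step 3: dequeue 3; queue=[6,1,4,0]; order=5,2,3
step 4: dequeue 6; queue=[1,4,0]; order=5,2,3,6
step 5: dequeue 1; queue=[4,0,7]; order=5,2,3,6,1
step 6: dequeue 4; queue=[0,7,8]; order=5,2,3,6,1,4
step 7: dequeue 0; queue=[7,8]; order=5,2,3,6,1,4,0
step 8: dequeue 7; queue=[8]; order=5,2,3,6,1,4,0,7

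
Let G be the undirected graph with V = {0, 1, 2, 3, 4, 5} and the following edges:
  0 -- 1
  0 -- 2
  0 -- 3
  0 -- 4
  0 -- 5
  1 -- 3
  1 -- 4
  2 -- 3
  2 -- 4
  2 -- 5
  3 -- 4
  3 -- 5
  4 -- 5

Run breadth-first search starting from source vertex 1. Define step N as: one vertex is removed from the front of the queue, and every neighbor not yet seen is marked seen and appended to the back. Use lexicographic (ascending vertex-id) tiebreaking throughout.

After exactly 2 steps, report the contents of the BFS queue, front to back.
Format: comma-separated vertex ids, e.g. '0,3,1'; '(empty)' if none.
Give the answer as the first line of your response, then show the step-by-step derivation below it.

3,4,2,5

step 1: dequeue 1; queue=[0,3,4]; order=1
step 2: dequeue 0; queue=[3,4,2,5]; order=1,0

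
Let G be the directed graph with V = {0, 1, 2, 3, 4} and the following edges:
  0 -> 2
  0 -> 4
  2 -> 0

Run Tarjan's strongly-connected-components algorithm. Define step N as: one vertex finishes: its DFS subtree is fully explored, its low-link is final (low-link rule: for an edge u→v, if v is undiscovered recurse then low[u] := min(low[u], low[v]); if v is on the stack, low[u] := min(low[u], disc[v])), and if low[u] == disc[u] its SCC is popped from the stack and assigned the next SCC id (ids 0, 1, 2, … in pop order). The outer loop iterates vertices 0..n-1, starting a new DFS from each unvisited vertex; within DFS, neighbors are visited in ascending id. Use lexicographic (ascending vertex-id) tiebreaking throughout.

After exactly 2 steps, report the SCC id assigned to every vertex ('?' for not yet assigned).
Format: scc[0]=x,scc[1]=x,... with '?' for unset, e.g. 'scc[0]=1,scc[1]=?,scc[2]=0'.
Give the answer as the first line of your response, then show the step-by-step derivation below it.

scc[0]=?,scc[1]=?,scc[2]=?,scc[3]=?,scc[4]=0

step 1: low=(low[0]=0,low[1]=?,low[2]=0,low[3]=?,low[4]=?); scc=(scc[0]=?,scc[1]=?,scc[2]=?,scc[3]=?,scc[4]=?)
step 2: low=(low[0]=0,low[1]=?,low[2]=0,low[3]=?,low[4]=2); scc=(scc[0]=?,scc[1]=?,scc[2]=?,scc[3]=?,scc[4]=0)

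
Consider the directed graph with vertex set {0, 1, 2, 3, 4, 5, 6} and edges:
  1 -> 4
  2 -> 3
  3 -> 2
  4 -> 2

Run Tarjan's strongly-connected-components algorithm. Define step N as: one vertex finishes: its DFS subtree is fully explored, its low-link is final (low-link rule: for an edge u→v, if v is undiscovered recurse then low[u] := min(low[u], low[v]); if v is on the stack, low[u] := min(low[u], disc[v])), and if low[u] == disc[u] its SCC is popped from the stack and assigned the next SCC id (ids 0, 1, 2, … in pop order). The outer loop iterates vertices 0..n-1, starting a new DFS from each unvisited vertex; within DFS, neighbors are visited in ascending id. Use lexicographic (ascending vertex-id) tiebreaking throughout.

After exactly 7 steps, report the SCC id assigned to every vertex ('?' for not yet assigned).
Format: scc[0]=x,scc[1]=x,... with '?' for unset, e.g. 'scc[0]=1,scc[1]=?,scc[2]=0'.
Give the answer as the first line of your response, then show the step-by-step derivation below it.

scc[0]=0,scc[1]=3,scc[2]=1,scc[3]=1,scc[4]=2,scc[5]=4,scc[6]=5

step 1: low=(low[0]=0,low[1]=?,low[2]=?,low[3]=?,low[4]=?,low[5]=?,low[6]=?); scc=(scc[0]=0,scc[1]=?,scc[2]=?,scc[3]=?,scc[4]=?,scc[5]=?,scc[6]=?)
step 2: low=(low[0]=0,low[1]=1,low[2]=3,low[3]=3,low[4]=2,low[5]=?,low[6]=?); scc=(scc[0]=0,scc[1]=?,scc[2]=?,scc[3]=?,scc[4]=?,scc[5]=?,scc[6]=?)
step 3: low=(low[0]=0,low[1]=1,low[2]=3,low[3]=3,low[4]=2,low[5]=?,low[6]=?); scc=(scc[0]=0,scc[1]=?,scc[2]=1,scc[3]=1,scc[4]=?,scc[5]=?,scc[6]=?)
step 4: low=(low[0]=0,low[1]=1,low[2]=3,low[3]=3,low[4]=2,low[5]=?,low[6]=?); scc=(scc[0]=0,scc[1]=?,scc[2]=1,scc[3]=1,scc[4]=2,scc[5]=?,scc[6]=?)
step 5: low=(low[0]=0,low[1]=1,low[2]=3,low[3]=3,low[4]=2,low[5]=?,low[6]=?); scc=(scc[0]=0,scc[1]=3,scc[2]=1,scc[3]=1,scc[4]=2,scc[5]=?,scc[6]=?)
step 6: low=(low[0]=0,low[1]=1,low[2]=3,low[3]=3,low[4]=2,low[5]=5,low[6]=?); scc=(scc[0]=0,scc[1]=3,scc[2]=1,scc[3]=1,scc[4]=2,scc[5]=4,scc[6]=?)
step 7: low=(low[0]=0,low[1]=1,low[2]=3,low[3]=3,low[4]=2,low[5]=5,low[6]=6); scc=(scc[0]=0,scc[1]=3,scc[2]=1,scc[3]=1,scc[4]=2,scc[5]=4,scc[6]=5)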